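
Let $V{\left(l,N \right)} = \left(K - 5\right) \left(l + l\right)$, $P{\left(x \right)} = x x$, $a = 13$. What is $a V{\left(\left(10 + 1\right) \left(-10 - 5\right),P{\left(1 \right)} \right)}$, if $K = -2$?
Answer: $30030$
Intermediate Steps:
$P{\left(x \right)} = x^{2}$
$V{\left(l,N \right)} = - 14 l$ ($V{\left(l,N \right)} = \left(-2 - 5\right) \left(l + l\right) = - 7 \cdot 2 l = - 14 l$)
$a V{\left(\left(10 + 1\right) \left(-10 - 5\right),P{\left(1 \right)} \right)} = 13 \left(- 14 \left(10 + 1\right) \left(-10 - 5\right)\right) = 13 \left(- 14 \cdot 11 \left(-15\right)\right) = 13 \left(\left(-14\right) \left(-165\right)\right) = 13 \cdot 2310 = 30030$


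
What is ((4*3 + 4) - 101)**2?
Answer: 7225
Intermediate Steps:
((4*3 + 4) - 101)**2 = ((12 + 4) - 101)**2 = (16 - 101)**2 = (-85)**2 = 7225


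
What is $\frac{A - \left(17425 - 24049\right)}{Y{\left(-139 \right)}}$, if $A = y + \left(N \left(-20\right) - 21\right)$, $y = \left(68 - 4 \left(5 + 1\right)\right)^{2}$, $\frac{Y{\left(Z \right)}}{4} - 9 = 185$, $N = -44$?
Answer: $\frac{9419}{776} \approx 12.138$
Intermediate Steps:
$Y{\left(Z \right)} = 776$ ($Y{\left(Z \right)} = 36 + 4 \cdot 185 = 36 + 740 = 776$)
$y = 1936$ ($y = \left(68 - 24\right)^{2} = 44^{2} = 1936$)
$A = 2795$ ($A = 1936 - -859 = 1936 + \left(880 - 21\right) = 1936 + 859 = 2795$)
$\frac{A - \left(17425 - 24049\right)}{Y{\left(-139 \right)}} = \frac{2795 - \left(17425 - 24049\right)}{776} = \left(2795 - \left(17425 - 24049\right)\right) \frac{1}{776} = \left(2795 - -6624\right) \frac{1}{776} = \left(2795 + 6624\right) \frac{1}{776} = 9419 \cdot \frac{1}{776} = \frac{9419}{776}$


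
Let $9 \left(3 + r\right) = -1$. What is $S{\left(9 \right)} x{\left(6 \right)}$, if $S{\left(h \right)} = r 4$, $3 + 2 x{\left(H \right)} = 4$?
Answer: $- \frac{56}{9} \approx -6.2222$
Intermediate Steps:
$r = - \frac{28}{9}$ ($r = -3 + \frac{1}{9} \left(-1\right) = -3 - \frac{1}{9} = - \frac{28}{9} \approx -3.1111$)
$x{\left(H \right)} = \frac{1}{2}$ ($x{\left(H \right)} = - \frac{3}{2} + \frac{1}{2} \cdot 4 = - \frac{3}{2} + 2 = \frac{1}{2}$)
$S{\left(h \right)} = - \frac{112}{9}$ ($S{\left(h \right)} = \left(- \frac{28}{9}\right) 4 = - \frac{112}{9}$)
$S{\left(9 \right)} x{\left(6 \right)} = \left(- \frac{112}{9}\right) \frac{1}{2} = - \frac{56}{9}$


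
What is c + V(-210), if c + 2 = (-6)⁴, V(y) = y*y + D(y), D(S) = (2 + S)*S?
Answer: 89074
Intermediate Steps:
D(S) = S*(2 + S)
V(y) = y² + y*(2 + y) (V(y) = y*y + y*(2 + y) = y² + y*(2 + y))
c = 1294 (c = -2 + (-6)⁴ = -2 + 1296 = 1294)
c + V(-210) = 1294 + 2*(-210)*(1 - 210) = 1294 + 2*(-210)*(-209) = 1294 + 87780 = 89074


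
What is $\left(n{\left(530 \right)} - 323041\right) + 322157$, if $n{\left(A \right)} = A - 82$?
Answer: $-436$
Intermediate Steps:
$n{\left(A \right)} = -82 + A$
$\left(n{\left(530 \right)} - 323041\right) + 322157 = \left(\left(-82 + 530\right) - 323041\right) + 322157 = \left(448 - 323041\right) + 322157 = -322593 + 322157 = -436$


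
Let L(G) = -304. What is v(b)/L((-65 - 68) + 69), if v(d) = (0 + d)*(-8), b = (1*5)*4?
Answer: 10/19 ≈ 0.52632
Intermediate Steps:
b = 20 (b = 5*4 = 20)
v(d) = -8*d (v(d) = d*(-8) = -8*d)
v(b)/L((-65 - 68) + 69) = -8*20/(-304) = -160*(-1/304) = 10/19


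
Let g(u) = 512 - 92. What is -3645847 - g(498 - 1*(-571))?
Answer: -3646267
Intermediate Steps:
g(u) = 420
-3645847 - g(498 - 1*(-571)) = -3645847 - 1*420 = -3645847 - 420 = -3646267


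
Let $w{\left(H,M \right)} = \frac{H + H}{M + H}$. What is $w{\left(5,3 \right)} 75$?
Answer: $\frac{375}{4} \approx 93.75$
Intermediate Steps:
$w{\left(H,M \right)} = \frac{2 H}{H + M}$
$w{\left(5,3 \right)} 75 = 2 \cdot 5 \frac{1}{5 + 3} \cdot 75 = 2 \cdot 5 \cdot \frac{1}{8} \cdot 75 = \frac{5}{4} \cdot 75 = \frac{375}{4}$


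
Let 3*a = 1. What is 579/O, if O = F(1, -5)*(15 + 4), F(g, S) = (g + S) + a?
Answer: -1737/209 ≈ -8.3110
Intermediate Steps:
a = ⅓ (a = (⅓)*1 = ⅓ ≈ 0.33333)
F(g, S) = ⅓ + S + g (F(g, S) = (g + S) + ⅓ = (S + g) + ⅓ = ⅓ + S + g)
O = -209/3 (O = (⅓ - 5 + 1)*(15 + 4) = -11/3*19 = -209/3 ≈ -69.667)
579/O = 579/(-209/3) = 579*(-3/209) = -1737/209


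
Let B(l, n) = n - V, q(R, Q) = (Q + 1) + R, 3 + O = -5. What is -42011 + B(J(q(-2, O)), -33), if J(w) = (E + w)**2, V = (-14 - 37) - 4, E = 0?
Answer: -41989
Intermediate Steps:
O = -8 (O = -3 - 5 = -8)
q(R, Q) = 1 + Q + R (q(R, Q) = (1 + Q) + R = 1 + Q + R)
V = -55 (V = -51 - 4 = -55)
J(w) = w**2 (J(w) = (0 + w)**2 = w**2)
B(l, n) = 55 + n (B(l, n) = n - 1*(-55) = n + 55 = 55 + n)
-42011 + B(J(q(-2, O)), -33) = -42011 + (55 - 33) = -42011 + 22 = -41989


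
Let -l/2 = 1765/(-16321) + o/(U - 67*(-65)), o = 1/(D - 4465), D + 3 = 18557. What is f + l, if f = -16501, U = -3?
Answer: -8256393755572545/500363734144 ≈ -16501.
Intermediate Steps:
D = 18554 (D = -3 + 18557 = 18554)
o = 1/14089 (o = 1/(18554 - 4465) = 1/14089 ≈ 7.0977e-5)
l = 108221537599/500363734144 (l = -2*(1765/(-16321) + 1/(14089*(-3 - 67*(-65)))) = -2*(1765*(-1/16321) + 1/(14089*(-3 + 4355))) = -2*(-1765/16321 + (1/14089)/4352) = -2*(-1765/16321 + (1/14089)*(1/4352)) = -2*(-1765/16321 + 1/61315328) = -2*(-108221537599/1000727468288) = 108221537599/500363734144 ≈ 0.21629)
f + l = -16501 + 108221537599/500363734144 = -8256393755572545/500363734144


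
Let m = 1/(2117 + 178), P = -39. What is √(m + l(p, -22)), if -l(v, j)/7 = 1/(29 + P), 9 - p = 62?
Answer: √65586/306 ≈ 0.83692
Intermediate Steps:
p = -53 (p = 9 - 1*62 = 9 - 62 = -53)
l(v, j) = 7/10 (l(v, j) = -7/(29 - 39) = -7/(-10) = -7*(-⅒) = 7/10)
m = 1/2295 ≈ 0.00043573
√(m + l(p, -22)) = √(1/2295 + 7/10) = √(643/918) = √65586/306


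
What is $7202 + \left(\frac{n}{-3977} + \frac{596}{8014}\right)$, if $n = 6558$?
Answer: $\frac{114744819718}{15935839} \approx 7200.4$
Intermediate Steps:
$7202 + \left(\frac{n}{-3977} + \frac{596}{8014}\right) = 7202 + \left(\frac{6558}{-3977} + \frac{596}{8014}\right) = 7202 + \left(6558 \left(- \frac{1}{3977}\right) + 596 \cdot \frac{1}{8014}\right) = 7202 + \left(- \frac{6558}{3977} + \frac{298}{4007}\right) = 7202 - \frac{25092760}{15935839} = \frac{114744819718}{15935839}$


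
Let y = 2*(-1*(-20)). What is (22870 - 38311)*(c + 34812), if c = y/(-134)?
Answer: -36014341344/67 ≈ -5.3753e+8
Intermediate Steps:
y = 40 (y = 2*20 = 40)
c = -20/67 (c = 40/(-134) = -1/134*40 = -20/67 ≈ -0.29851)
(22870 - 38311)*(c + 34812) = (22870 - 38311)*(-20/67 + 34812) = -15441*2332384/67 = -36014341344/67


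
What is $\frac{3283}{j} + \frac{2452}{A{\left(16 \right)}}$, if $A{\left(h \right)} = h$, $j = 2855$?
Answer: $\frac{1763247}{11420} \approx 154.4$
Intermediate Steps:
$\frac{3283}{j} + \frac{2452}{A{\left(16 \right)}} = \frac{3283}{2855} + \frac{2452}{16} = 3283 \cdot \frac{1}{2855} + 2452 \cdot \frac{1}{16} = \frac{3283}{2855} + \frac{613}{4} = \frac{1763247}{11420}$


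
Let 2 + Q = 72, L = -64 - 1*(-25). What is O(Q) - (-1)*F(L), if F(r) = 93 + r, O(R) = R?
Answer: 124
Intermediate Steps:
L = -39 (L = -64 + 25 = -39)
Q = 70 (Q = -2 + 72 = 70)
O(Q) - (-1)*F(L) = 70 - (-1)*(93 - 39) = 70 - (-1)*54 = 70 - 1*(-54) = 70 + 54 = 124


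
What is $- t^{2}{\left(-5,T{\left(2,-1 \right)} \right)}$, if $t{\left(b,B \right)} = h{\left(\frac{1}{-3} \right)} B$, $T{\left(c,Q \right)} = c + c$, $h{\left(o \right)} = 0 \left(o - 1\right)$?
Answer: $0$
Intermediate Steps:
$h{\left(o \right)} = 0$ ($h{\left(o \right)} = 0 \left(-1 + o\right) = 0$)
$T{\left(c,Q \right)} = 2 c$
$t{\left(b,B \right)} = 0$ ($t{\left(b,B \right)} = 0 B = 0$)
$- t^{2}{\left(-5,T{\left(2,-1 \right)} \right)} = - 0^{2} = \left(-1\right) 0 = 0$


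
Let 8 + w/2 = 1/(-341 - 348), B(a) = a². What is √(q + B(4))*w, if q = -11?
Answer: -11026*√5/689 ≈ -35.784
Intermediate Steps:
w = -11026/689 (w = -16 + 2/(-341 - 348) = -16 + 2/(-689) = -16 + 2*(-1/689) = -16 - 2/689 = -11026/689 ≈ -16.003)
√(q + B(4))*w = √(-11 + 4²)*(-11026/689) = √(-11 + 16)*(-11026/689) = √5*(-11026/689) = -11026*√5/689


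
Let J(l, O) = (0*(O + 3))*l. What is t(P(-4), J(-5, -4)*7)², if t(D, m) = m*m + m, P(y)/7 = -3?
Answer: 0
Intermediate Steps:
J(l, O) = 0 (J(l, O) = (0*(3 + O))*l = 0*l = 0)
P(y) = -21 (P(y) = 7*(-3) = -21)
t(D, m) = m + m² (t(D, m) = m² + m = m + m²)
t(P(-4), J(-5, -4)*7)² = ((0*7)*(1 + 0*7))² = (0*(1 + 0))² = (0*1)² = 0² = 0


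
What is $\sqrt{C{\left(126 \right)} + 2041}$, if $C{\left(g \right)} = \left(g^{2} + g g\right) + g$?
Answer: $\sqrt{33919} \approx 184.17$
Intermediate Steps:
$C{\left(g \right)} = g + 2 g^{2}$ ($C{\left(g \right)} = \left(g^{2} + g^{2}\right) + g = 2 g^{2} + g = g + 2 g^{2}$)
$\sqrt{C{\left(126 \right)} + 2041} = \sqrt{126 \left(1 + 2 \cdot 126\right) + 2041} = \sqrt{126 \left(1 + 252\right) + 2041} = \sqrt{126 \cdot 253 + 2041} = \sqrt{31878 + 2041} = \sqrt{33919}$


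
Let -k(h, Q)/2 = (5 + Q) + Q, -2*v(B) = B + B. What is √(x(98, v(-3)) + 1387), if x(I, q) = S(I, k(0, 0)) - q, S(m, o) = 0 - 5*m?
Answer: √894 ≈ 29.900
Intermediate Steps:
v(B) = -B (v(B) = -(B + B)/2 = -B)
k(h, Q) = -10 - 4*Q (k(h, Q) = -2*((5 + Q) + Q) = -2*(5 + 2*Q) = -10 - 4*Q)
S(m, o) = -5*m
x(I, q) = -q - 5*I (x(I, q) = -5*I - q = -q - 5*I)
√(x(98, v(-3)) + 1387) = √((-(-1)*(-3) - 5*98) + 1387) = √((-1*3 - 490) + 1387) = √((-3 - 490) + 1387) = √(-493 + 1387) = √894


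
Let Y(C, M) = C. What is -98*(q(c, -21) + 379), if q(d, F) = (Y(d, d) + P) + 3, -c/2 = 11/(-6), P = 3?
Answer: -114268/3 ≈ -38089.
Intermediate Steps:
c = 11/3 (c = -22/(-6) = -22*(-1)/6 = -2*(-11/6) = 11/3 ≈ 3.6667)
q(d, F) = 6 + d (q(d, F) = (d + 3) + 3 = (3 + d) + 3 = 6 + d)
-98*(q(c, -21) + 379) = -98*((6 + 11/3) + 379) = -98*(29/3 + 379) = -98*1166/3 = -114268/3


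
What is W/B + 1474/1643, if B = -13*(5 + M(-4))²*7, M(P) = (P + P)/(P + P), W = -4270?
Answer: 846031/384462 ≈ 2.2006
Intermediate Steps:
M(P) = 1 (M(P) = (2*P)/((2*P)) = (2*P)*(1/(2*P)) = 1)
B = -3276 (B = -13*(5 + 1)²*7 = -13*6²*7 = -13*36*7 = -468*7 = -3276)
W/B + 1474/1643 = -4270/(-3276) + 1474/1643 = -4270*(-1/3276) + 1474*(1/1643) = 305/234 + 1474/1643 = 846031/384462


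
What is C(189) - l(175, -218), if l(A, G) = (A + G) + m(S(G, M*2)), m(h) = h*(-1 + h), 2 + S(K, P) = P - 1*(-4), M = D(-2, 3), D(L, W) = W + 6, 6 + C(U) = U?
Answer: -154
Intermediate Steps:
C(U) = -6 + U
D(L, W) = 6 + W
M = 9 (M = 6 + 3 = 9)
S(K, P) = 2 + P (S(K, P) = -2 + (P - 1*(-4)) = -2 + (P + 4) = -2 + (4 + P) = 2 + P)
l(A, G) = 380 + A + G (l(A, G) = (A + G) + (2 + 9*2)*(-1 + (2 + 9*2)) = (A + G) + (2 + 18)*(-1 + (2 + 18)) = (A + G) + 20*(-1 + 20) = (A + G) + 20*19 = (A + G) + 380 = 380 + A + G)
C(189) - l(175, -218) = (-6 + 189) - (380 + 175 - 218) = 183 - 1*337 = 183 - 337 = -154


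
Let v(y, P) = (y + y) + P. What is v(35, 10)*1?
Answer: 80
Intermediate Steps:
v(y, P) = P + 2*y (v(y, P) = 2*y + P = P + 2*y)
v(35, 10)*1 = (10 + 2*35)*1 = (10 + 70)*1 = 80*1 = 80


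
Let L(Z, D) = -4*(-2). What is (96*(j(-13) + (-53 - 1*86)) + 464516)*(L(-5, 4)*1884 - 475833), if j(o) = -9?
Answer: -207484364388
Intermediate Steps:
L(Z, D) = 8
(96*(j(-13) + (-53 - 1*86)) + 464516)*(L(-5, 4)*1884 - 475833) = (96*(-9 + (-53 - 1*86)) + 464516)*(8*1884 - 475833) = (96*(-9 + (-53 - 86)) + 464516)*(15072 - 475833) = (96*(-9 - 139) + 464516)*(-460761) = (96*(-148) + 464516)*(-460761) = (-14208 + 464516)*(-460761) = 450308*(-460761) = -207484364388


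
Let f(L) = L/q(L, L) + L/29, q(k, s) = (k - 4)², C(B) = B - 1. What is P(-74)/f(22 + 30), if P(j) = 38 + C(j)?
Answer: -618048/30329 ≈ -20.378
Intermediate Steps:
C(B) = -1 + B
P(j) = 37 + j (P(j) = 38 + (-1 + j) = 37 + j)
q(k, s) = (-4 + k)²
f(L) = L/29 + L/(-4 + L)² (f(L) = L/((-4 + L)²) + L/29 = L/(-4 + L)² + L*(1/29) = L/(-4 + L)² + L/29 = L/29 + L/(-4 + L)²)
P(-74)/f(22 + 30) = (37 - 74)/((22 + 30)/29 + (22 + 30)/(-4 + (22 + 30))²) = -37/((1/29)*52 + 52/(-4 + 52)²) = -37/(52/29 + 52/48²) = -37/(52/29 + 52*(1/2304)) = -37/(52/29 + 13/576) = -37/30329/16704 = -37*16704/30329 = -618048/30329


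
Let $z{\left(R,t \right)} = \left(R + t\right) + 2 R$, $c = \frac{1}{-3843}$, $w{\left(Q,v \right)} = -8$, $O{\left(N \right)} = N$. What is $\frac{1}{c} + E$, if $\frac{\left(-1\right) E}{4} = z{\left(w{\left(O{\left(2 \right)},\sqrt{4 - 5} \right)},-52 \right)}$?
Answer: $-3539$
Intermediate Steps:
$c = - \frac{1}{3843} \approx -0.00026021$
$z{\left(R,t \right)} = t + 3 R$
$E = 304$ ($E = - 4 \left(-52 + 3 \left(-8\right)\right) = - 4 \left(-52 - 24\right) = \left(-4\right) \left(-76\right) = 304$)
$\frac{1}{c} + E = \frac{1}{- \frac{1}{3843}} + 304 = -3843 + 304 = -3539$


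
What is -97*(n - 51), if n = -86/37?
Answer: 191381/37 ≈ 5172.5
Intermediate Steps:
n = -86/37 (n = -86*1/37 = -86/37 ≈ -2.3243)
-97*(n - 51) = -97*(-86/37 - 51) = -97*(-1973/37) = 191381/37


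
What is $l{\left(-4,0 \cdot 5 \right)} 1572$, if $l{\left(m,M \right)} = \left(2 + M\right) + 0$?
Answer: $3144$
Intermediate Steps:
$l{\left(m,M \right)} = 2 + M$
$l{\left(-4,0 \cdot 5 \right)} 1572 = \left(2 + 0 \cdot 5\right) 1572 = \left(2 + 0\right) 1572 = 2 \cdot 1572 = 3144$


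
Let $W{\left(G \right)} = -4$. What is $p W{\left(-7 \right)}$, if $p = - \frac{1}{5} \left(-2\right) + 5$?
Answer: $- \frac{108}{5} \approx -21.6$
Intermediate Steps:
$p = \frac{27}{5}$ ($p = \left(-1\right) \frac{1}{5} \left(-2\right) + 5 = \left(- \frac{1}{5}\right) \left(-2\right) + 5 = \frac{2}{5} + 5 = \frac{27}{5} \approx 5.4$)
$p W{\left(-7 \right)} = \frac{27}{5} \left(-4\right) = - \frac{108}{5}$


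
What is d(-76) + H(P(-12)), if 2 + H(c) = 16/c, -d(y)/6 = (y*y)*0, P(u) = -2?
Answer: -10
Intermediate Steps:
d(y) = 0 (d(y) = -6*y*y*0 = -6*y²*0 = -6*0 = 0)
H(c) = -2 + 16/c
d(-76) + H(P(-12)) = 0 + (-2 + 16/(-2)) = 0 + (-2 + 16*(-½)) = 0 + (-2 - 8) = 0 - 10 = -10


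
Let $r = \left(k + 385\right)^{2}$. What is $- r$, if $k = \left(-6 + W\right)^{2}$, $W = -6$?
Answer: $-279841$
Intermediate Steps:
$k = 144$ ($k = \left(-6 - 6\right)^{2} = \left(-12\right)^{2} = 144$)
$r = 279841$ ($r = \left(144 + 385\right)^{2} = 529^{2} = 279841$)
$- r = \left(-1\right) 279841 = -279841$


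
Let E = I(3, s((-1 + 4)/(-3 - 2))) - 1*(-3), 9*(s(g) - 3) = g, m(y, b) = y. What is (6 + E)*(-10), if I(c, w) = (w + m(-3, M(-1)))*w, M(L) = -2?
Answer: -3962/45 ≈ -88.044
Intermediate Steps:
s(g) = 3 + g/9
I(c, w) = w*(-3 + w) (I(c, w) = (w - 3)*w = (-3 + w)*w = w*(-3 + w))
E = 631/225 (E = (3 + ((-1 + 4)/(-3 - 2))/9)*(-3 + (3 + ((-1 + 4)/(-3 - 2))/9)) - 1*(-3) = (3 + (3/(-5))/9)*(-3 + (3 + (3/(-5))/9)) + 3 = (3 + (3*(-1/5))/9)*(-3 + (3 + (3*(-1/5))/9)) + 3 = (3 + (1/9)*(-3/5))*(-3 + (3 + (1/9)*(-3/5))) + 3 = (3 - 1/15)*(-3 + (3 - 1/15)) + 3 = 44*(-3 + 44/15)/15 + 3 = (44/15)*(-1/15) + 3 = -44/225 + 3 = 631/225 ≈ 2.8044)
(6 + E)*(-10) = (6 + 631/225)*(-10) = (1981/225)*(-10) = -3962/45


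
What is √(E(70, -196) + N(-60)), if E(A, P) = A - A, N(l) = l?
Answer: 2*I*√15 ≈ 7.746*I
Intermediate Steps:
E(A, P) = 0
√(E(70, -196) + N(-60)) = √(0 - 60) = √(-60) = 2*I*√15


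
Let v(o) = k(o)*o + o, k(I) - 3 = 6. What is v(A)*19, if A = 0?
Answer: 0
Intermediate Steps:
k(I) = 9 (k(I) = 3 + 6 = 9)
v(o) = 10*o (v(o) = 9*o + o = 10*o)
v(A)*19 = (10*0)*19 = 0*19 = 0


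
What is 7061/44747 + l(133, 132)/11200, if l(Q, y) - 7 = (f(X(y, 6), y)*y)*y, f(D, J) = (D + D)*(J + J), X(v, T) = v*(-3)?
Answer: -32603984573527/100233280 ≈ -3.2528e+5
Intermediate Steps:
X(v, T) = -3*v
f(D, J) = 4*D*J (f(D, J) = (2*D)*(2*J) = 4*D*J)
l(Q, y) = 7 - 12*y**4 (l(Q, y) = 7 + ((4*(-3*y)*y)*y)*y = 7 + ((-12*y**2)*y)*y = 7 + (-12*y**3)*y = 7 - 12*y**4)
7061/44747 + l(133, 132)/11200 = 7061/44747 + (7 - 12*132**4)/11200 = 7061*(1/44747) + (7 - 12*303595776)*(1/11200) = 7061/44747 + (7 - 3643149312)*(1/11200) = 7061/44747 - 3643149305*1/11200 = 7061/44747 - 728629861/2240 = -32603984573527/100233280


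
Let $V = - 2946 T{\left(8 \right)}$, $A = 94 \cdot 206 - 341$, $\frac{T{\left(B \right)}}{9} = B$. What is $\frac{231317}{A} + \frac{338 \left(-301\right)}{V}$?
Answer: $\frac{8500078913}{672501096} \approx 12.639$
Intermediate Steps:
$T{\left(B \right)} = 9 B$
$A = 19023$ ($A = 19364 - 341 = 19023$)
$V = -212112$ ($V = - 2946 \cdot 9 \cdot 8 = \left(-2946\right) 72 = -212112$)
$\frac{231317}{A} + \frac{338 \left(-301\right)}{V} = \frac{231317}{19023} + \frac{338 \left(-301\right)}{-212112} = 231317 \cdot \frac{1}{19023} - - \frac{50869}{106056} = \frac{231317}{19023} + \frac{50869}{106056} = \frac{8500078913}{672501096}$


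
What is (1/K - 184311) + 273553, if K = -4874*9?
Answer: 3914689571/43866 ≈ 89242.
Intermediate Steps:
K = -43866
(1/K - 184311) + 273553 = (1/(-43866) - 184311) + 273553 = (-1/43866 - 184311) + 273553 = -8084986327/43866 + 273553 = 3914689571/43866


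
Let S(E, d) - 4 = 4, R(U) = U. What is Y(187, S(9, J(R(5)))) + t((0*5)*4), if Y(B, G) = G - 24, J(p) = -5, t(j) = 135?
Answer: 119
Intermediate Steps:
S(E, d) = 8 (S(E, d) = 4 + 4 = 8)
Y(B, G) = -24 + G
Y(187, S(9, J(R(5)))) + t((0*5)*4) = (-24 + 8) + 135 = -16 + 135 = 119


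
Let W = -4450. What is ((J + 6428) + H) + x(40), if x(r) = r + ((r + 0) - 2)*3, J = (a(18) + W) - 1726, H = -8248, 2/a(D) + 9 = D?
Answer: -70576/9 ≈ -7841.8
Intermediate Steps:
a(D) = 2/(-9 + D)
J = -55582/9 (J = (2/(-9 + 18) - 4450) - 1726 = (2/9 - 4450) - 1726 = -40048/9 - 1726 = -55582/9 ≈ -6175.8)
x(r) = -6 + 4*r (x(r) = r + (r - 2)*3 = r + (-2 + r)*3 = r + (-6 + 3*r) = -6 + 4*r)
((J + 6428) + H) + x(40) = ((-55582/9 + 6428) - 8248) + (-6 + 4*40) = (2270/9 - 8248) + (-6 + 160) = -71962/9 + 154 = -70576/9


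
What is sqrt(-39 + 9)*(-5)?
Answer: -5*I*sqrt(30) ≈ -27.386*I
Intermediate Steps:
sqrt(-39 + 9)*(-5) = sqrt(-30)*(-5) = (I*sqrt(30))*(-5) = -5*I*sqrt(30)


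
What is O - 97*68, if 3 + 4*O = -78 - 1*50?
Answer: -26515/4 ≈ -6628.8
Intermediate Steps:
O = -131/4 (O = -¾ + (-78 - 1*50)/4 = -¾ + (-78 - 50)/4 = -¾ + (¼)*(-128) = -¾ - 32 = -131/4 ≈ -32.750)
O - 97*68 = -131/4 - 97*68 = -131/4 - 6596 = -26515/4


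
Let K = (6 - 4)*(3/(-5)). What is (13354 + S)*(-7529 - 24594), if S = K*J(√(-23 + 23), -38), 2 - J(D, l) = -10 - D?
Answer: -2142539854/5 ≈ -4.2851e+8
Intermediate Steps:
J(D, l) = 12 + D (J(D, l) = 2 - (-10 - D) = 2 + (10 + D) = 12 + D)
K = -6/5 (K = 2*(3*(-⅕)) = 2*(-⅗) = -6/5 ≈ -1.2000)
S = -72/5 (S = -6*(12 + √(-23 + 23))/5 = -6*(12 + √0)/5 = -6*(12 + 0)/5 = -6/5*12 = -72/5 ≈ -14.400)
(13354 + S)*(-7529 - 24594) = (13354 - 72/5)*(-7529 - 24594) = (66698/5)*(-32123) = -2142539854/5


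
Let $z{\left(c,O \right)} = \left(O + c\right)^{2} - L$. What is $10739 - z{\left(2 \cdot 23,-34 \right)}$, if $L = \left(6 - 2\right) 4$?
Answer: $10611$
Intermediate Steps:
$L = 16$ ($L = 4 \cdot 4 = 16$)
$z{\left(c,O \right)} = -16 + \left(O + c\right)^{2}$ ($z{\left(c,O \right)} = \left(O + c\right)^{2} - 16 = -16 + \left(O + c\right)^{2}$)
$10739 - z{\left(2 \cdot 23,-34 \right)} = 10739 - \left(-16 + \left(-34 + 2 \cdot 23\right)^{2}\right) = 10739 - \left(-16 + \left(-34 + 46\right)^{2}\right) = 10739 - \left(-16 + 12^{2}\right) = 10739 - \left(-16 + 144\right) = 10739 - 128 = 10611$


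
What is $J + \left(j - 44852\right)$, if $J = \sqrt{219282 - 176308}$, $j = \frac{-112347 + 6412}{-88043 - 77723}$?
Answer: $- \frac{7434830697}{165766} + \sqrt{42974} \approx -44644.0$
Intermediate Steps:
$j = \frac{105935}{165766}$ ($j = - \frac{105935}{-165766} = \left(-105935\right) \left(- \frac{1}{165766}\right) = \frac{105935}{165766} \approx 0.63906$)
$J = \sqrt{42974} \approx 207.3$
$J + \left(j - 44852\right) = \sqrt{42974} + \left(\frac{105935}{165766} - 44852\right) = \sqrt{42974} - \frac{7434830697}{165766} = - \frac{7434830697}{165766} + \sqrt{42974}$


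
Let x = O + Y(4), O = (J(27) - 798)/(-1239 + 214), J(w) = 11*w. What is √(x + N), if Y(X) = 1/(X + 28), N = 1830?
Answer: √4923366674/1640 ≈ 42.785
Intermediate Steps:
O = 501/1025 (O = (11*27 - 798)/(-1239 + 214) = (297 - 798)/(-1025) = -501*(-1/1025) = 501/1025 ≈ 0.48878)
Y(X) = 1/(28 + X)
x = 17057/32800 (x = 501/1025 + 1/(28 + 4) = 501/1025 + 1/32 = 17057/32800 ≈ 0.52003)
√(x + N) = √(17057/32800 + 1830) = √(60041057/32800) = √4923366674/1640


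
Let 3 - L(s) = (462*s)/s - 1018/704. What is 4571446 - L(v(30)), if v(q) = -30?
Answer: 1609310051/352 ≈ 4.5719e+6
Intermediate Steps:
L(s) = -161059/352 (L(s) = 3 - ((462*s)/s - 1018/704) = 3 - (462 - 1018*1/704) = 3 - (462 - 509/352) = 3 - 1*162115/352 = 3 - 162115/352 = -161059/352)
4571446 - L(v(30)) = 4571446 - 1*(-161059/352) = 4571446 + 161059/352 = 1609310051/352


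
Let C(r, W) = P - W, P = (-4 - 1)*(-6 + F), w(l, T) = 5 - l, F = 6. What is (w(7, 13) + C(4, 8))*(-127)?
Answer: 1270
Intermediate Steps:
P = 0 (P = (-4 - 1)*(-6 + 6) = -5*0 = 0)
C(r, W) = -W (C(r, W) = 0 - W = -W)
(w(7, 13) + C(4, 8))*(-127) = ((5 - 1*7) - 1*8)*(-127) = ((5 - 7) - 8)*(-127) = (-2 - 8)*(-127) = -10*(-127) = 1270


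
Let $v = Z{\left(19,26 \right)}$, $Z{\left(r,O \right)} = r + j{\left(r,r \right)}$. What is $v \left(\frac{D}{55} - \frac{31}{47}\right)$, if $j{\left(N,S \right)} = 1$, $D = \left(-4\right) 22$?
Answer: $- \frac{2124}{47} \approx -45.191$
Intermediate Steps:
$D = -88$
$Z{\left(r,O \right)} = 1 + r$ ($Z{\left(r,O \right)} = r + 1 = 1 + r$)
$v = 20$ ($v = 1 + 19 = 20$)
$v \left(\frac{D}{55} - \frac{31}{47}\right) = 20 \left(- \frac{88}{55} - \frac{31}{47}\right) = 20 \left(\left(-88\right) \frac{1}{55} - \frac{31}{47}\right) = 20 \left(- \frac{8}{5} - \frac{31}{47}\right) = 20 \left(- \frac{531}{235}\right) = - \frac{2124}{47}$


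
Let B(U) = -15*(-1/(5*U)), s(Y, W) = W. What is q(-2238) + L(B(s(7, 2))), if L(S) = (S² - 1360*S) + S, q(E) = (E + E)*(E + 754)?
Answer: 26561391/4 ≈ 6.6403e+6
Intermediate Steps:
B(U) = 3/U (B(U) = -15*(-1/(5*U)) = -(-3)/U = 3/U)
q(E) = 2*E*(754 + E) (q(E) = (2*E)*(754 + E) = 2*E*(754 + E))
L(S) = S² - 1359*S
q(-2238) + L(B(s(7, 2))) = 2*(-2238)*(754 - 2238) + (3/2)*(-1359 + 3/2) = 2*(-2238)*(-1484) + (3*(½))*(-1359 + 3*(½)) = 6642384 + 3*(-1359 + 3/2)/2 = 6642384 + (3/2)*(-2715/2) = 6642384 - 8145/4 = 26561391/4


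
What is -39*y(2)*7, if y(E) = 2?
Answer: -546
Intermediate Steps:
-39*y(2)*7 = -39*2*7 = -78*7 = -546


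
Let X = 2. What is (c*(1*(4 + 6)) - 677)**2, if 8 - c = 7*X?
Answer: 543169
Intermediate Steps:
c = -6 (c = 8 - 7*2 = 8 - 1*14 = 8 - 14 = -6)
(c*(1*(4 + 6)) - 677)**2 = (-6*(4 + 6) - 677)**2 = (-6*10 - 677)**2 = (-60 - 677)**2 = (-737)**2 = 543169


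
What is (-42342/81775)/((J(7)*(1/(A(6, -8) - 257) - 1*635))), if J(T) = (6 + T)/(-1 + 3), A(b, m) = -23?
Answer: 1580768/12601053205 ≈ 0.00012545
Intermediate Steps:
J(T) = 3 + T/2 (J(T) = (6 + T)/2 = (6 + T)*(1/2) = 3 + T/2)
(-42342/81775)/((J(7)*(1/(A(6, -8) - 257) - 1*635))) = (-42342/81775)/(((3 + (1/2)*7)*(1/(-23 - 257) - 1*635))) = (-42342*1/81775)/(((3 + 7/2)*(1/(-280) - 635))) = -42342*2/(13*(-1/280 - 635))/81775 = -42342/(81775*((13/2)*(-177801/280))) = -42342/(81775*(-2311413/560)) = -42342/81775*(-560/2311413) = 1580768/12601053205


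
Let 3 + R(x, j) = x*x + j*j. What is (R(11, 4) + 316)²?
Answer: 202500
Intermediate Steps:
R(x, j) = -3 + j² + x² (R(x, j) = -3 + (x*x + j*j) = -3 + (x² + j²) = -3 + (j² + x²) = -3 + j² + x²)
(R(11, 4) + 316)² = ((-3 + 4² + 11²) + 316)² = ((-3 + 16 + 121) + 316)² = (134 + 316)² = 450² = 202500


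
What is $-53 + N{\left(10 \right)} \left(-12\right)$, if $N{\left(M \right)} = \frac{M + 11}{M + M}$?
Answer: $- \frac{328}{5} \approx -65.6$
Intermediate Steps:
$N{\left(M \right)} = \frac{11 + M}{2 M}$
$-53 + N{\left(10 \right)} \left(-12\right) = -53 + \frac{11 + 10}{2 \cdot 10} \left(-12\right) = -53 + \frac{1}{2} \cdot \frac{1}{10} \cdot 21 \left(-12\right) = -53 + \frac{21}{20} \left(-12\right) = -53 - \frac{63}{5} = - \frac{328}{5}$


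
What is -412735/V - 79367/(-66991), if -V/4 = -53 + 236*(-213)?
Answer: -11674223157/13484216444 ≈ -0.86577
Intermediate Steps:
V = 201284 (V = -4*(-53 + 236*(-213)) = -4*(-53 - 50268) = -4*(-50321) = 201284)
-412735/V - 79367/(-66991) = -412735/201284 - 79367/(-66991) = -412735*1/201284 - 79367*(-1/66991) = -412735/201284 + 79367/66991 = -11674223157/13484216444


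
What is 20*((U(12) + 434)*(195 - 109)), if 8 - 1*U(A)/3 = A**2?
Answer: 44720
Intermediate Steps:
U(A) = 24 - 3*A**2
20*((U(12) + 434)*(195 - 109)) = 20*(((24 - 3*12**2) + 434)*(195 - 109)) = 20*(((24 - 3*144) + 434)*86) = 20*(((24 - 432) + 434)*86) = 20*((-408 + 434)*86) = 20*(26*86) = 20*2236 = 44720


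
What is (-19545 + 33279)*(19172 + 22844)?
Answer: 577047744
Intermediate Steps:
(-19545 + 33279)*(19172 + 22844) = 13734*42016 = 577047744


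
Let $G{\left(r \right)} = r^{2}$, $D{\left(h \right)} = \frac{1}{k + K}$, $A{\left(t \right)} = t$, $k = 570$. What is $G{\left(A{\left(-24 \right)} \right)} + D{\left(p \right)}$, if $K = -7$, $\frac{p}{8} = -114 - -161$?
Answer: $\frac{324289}{563} \approx 576.0$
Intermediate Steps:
$p = 376$ ($p = 8 \left(-114 - -161\right) = 8 \left(-114 + 161\right) = 8 \cdot 47 = 376$)
$D{\left(h \right)} = \frac{1}{563}$ ($D{\left(h \right)} = \frac{1}{570 - 7} = \frac{1}{563}$)
$G{\left(A{\left(-24 \right)} \right)} + D{\left(p \right)} = \left(-24\right)^{2} + \frac{1}{563} = 576 + \frac{1}{563} = \frac{324289}{563}$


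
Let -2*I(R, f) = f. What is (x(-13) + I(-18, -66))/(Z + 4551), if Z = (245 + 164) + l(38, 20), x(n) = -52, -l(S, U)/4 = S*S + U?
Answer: 19/896 ≈ 0.021205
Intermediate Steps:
I(R, f) = -f/2
l(S, U) = -4*U - 4*S² (l(S, U) = -4*(S*S + U) = -4*(S² + U) = -4*(U + S²) = -4*U - 4*S²)
Z = -5447 (Z = (245 + 164) + (-4*20 - 4*38²) = 409 + (-80 - 4*1444) = 409 + (-80 - 5776) = 409 - 5856 = -5447)
(x(-13) + I(-18, -66))/(Z + 4551) = (-52 - ½*(-66))/(-5447 + 4551) = (-52 + 33)/(-896) = -19*(-1/896) = 19/896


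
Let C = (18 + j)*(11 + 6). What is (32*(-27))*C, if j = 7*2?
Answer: -470016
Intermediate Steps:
j = 14
C = 544 (C = (18 + 14)*(11 + 6) = 32*17 = 544)
(32*(-27))*C = (32*(-27))*544 = -864*544 = -470016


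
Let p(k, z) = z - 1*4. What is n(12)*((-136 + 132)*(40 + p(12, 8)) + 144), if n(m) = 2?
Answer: -64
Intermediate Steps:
p(k, z) = -4 + z (p(k, z) = z - 4 = -4 + z)
n(12)*((-136 + 132)*(40 + p(12, 8)) + 144) = 2*((-136 + 132)*(40 + (-4 + 8)) + 144) = 2*(-4*(40 + 4) + 144) = 2*(-4*44 + 144) = 2*(-176 + 144) = 2*(-32) = -64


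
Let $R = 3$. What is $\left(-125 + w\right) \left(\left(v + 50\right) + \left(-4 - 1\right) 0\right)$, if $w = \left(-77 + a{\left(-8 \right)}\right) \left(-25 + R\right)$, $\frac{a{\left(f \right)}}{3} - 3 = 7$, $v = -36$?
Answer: $12726$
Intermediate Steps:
$a{\left(f \right)} = 30$ ($a{\left(f \right)} = 9 + 3 \cdot 7 = 9 + 21 = 30$)
$w = 1034$ ($w = \left(-77 + 30\right) \left(-25 + 3\right) = \left(-47\right) \left(-22\right) = 1034$)
$\left(-125 + w\right) \left(\left(v + 50\right) + \left(-4 - 1\right) 0\right) = \left(-125 + 1034\right) \left(\left(-36 + 50\right) + \left(-4 - 1\right) 0\right) = 909 \left(14 - 0\right) = 909 \left(14 + 0\right) = 909 \cdot 14 = 12726$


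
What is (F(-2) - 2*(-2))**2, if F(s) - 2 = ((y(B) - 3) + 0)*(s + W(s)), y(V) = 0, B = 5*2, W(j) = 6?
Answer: 36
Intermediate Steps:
B = 10
F(s) = -16 - 3*s (F(s) = 2 + ((0 - 3) + 0)*(s + 6) = 2 + (-3 + 0)*(6 + s) = 2 - 3*(6 + s) = 2 + (-18 - 3*s) = -16 - 3*s)
(F(-2) - 2*(-2))**2 = ((-16 - 3*(-2)) - 2*(-2))**2 = ((-16 + 6) + 4)**2 = (-10 + 4)**2 = (-6)**2 = 36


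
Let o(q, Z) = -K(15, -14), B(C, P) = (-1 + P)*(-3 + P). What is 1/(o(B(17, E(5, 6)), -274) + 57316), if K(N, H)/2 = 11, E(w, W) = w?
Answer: 1/57294 ≈ 1.7454e-5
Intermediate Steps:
K(N, H) = 22 (K(N, H) = 2*11 = 22)
o(q, Z) = -22 (o(q, Z) = -1*22 = -22)
1/(o(B(17, E(5, 6)), -274) + 57316) = 1/(-22 + 57316) = 1/57294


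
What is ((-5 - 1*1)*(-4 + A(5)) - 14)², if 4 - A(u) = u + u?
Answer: 2116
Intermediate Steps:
A(u) = 4 - 2*u (A(u) = 4 - (u + u) = 4 - 2*u)
((-5 - 1*1)*(-4 + A(5)) - 14)² = ((-5 - 1*1)*(-4 + (4 - 2*5)) - 14)² = ((-5 - 1)*(-4 + (4 - 10)) - 14)² = (-6*(-4 - 6) - 14)² = (-6*(-10) - 14)² = (60 - 14)² = 46² = 2116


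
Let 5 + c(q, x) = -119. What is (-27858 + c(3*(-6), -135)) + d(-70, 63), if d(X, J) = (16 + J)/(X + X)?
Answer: -3917559/140 ≈ -27983.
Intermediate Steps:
c(q, x) = -124 (c(q, x) = -5 - 119 = -124)
d(X, J) = (16 + J)/(2*X) (d(X, J) = (16 + J)/((2*X)) = (16 + J)*(1/(2*X)) = (16 + J)/(2*X))
(-27858 + c(3*(-6), -135)) + d(-70, 63) = (-27858 - 124) + (½)*(16 + 63)/(-70) = -27982 + (½)*(-1/70)*79 = -27982 - 79/140 = -3917559/140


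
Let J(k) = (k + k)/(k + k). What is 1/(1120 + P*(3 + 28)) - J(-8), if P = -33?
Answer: -96/97 ≈ -0.98969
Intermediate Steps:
J(k) = 1 (J(k) = (2*k)/((2*k)) = (2*k)*(1/(2*k)) = 1)
1/(1120 + P*(3 + 28)) - J(-8) = 1/(1120 - 33*(3 + 28)) - 1*1 = 1/(1120 - 33*31) - 1 = 1/(1120 - 1023) - 1 = 1/97 - 1 = -96/97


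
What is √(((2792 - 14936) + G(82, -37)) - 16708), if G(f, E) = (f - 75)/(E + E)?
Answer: I*√157994070/74 ≈ 169.86*I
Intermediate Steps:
G(f, E) = (-75 + f)/(2*E) (G(f, E) = (-75 + f)/((2*E)) = (-75 + f)*(1/(2*E)) = (-75 + f)/(2*E))
√(((2792 - 14936) + G(82, -37)) - 16708) = √(((2792 - 14936) + (½)*(-75 + 82)/(-37)) - 16708) = √((-12144 + (½)*(-1/37)*7) - 16708) = √((-12144 - 7/74) - 16708) = √(-898663/74 - 16708) = √(-2135055/74) = I*√157994070/74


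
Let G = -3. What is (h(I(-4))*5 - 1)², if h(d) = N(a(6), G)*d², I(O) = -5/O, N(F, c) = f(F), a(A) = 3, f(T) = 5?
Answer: 370881/256 ≈ 1448.8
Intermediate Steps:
N(F, c) = 5
h(d) = 5*d²
(h(I(-4))*5 - 1)² = ((5*(-5/(-4))²)*5 - 1)² = ((5*(-5*(-¼))²)*5 - 1)² = ((5*(5/4)²)*5 - 1)² = ((5*(25/16))*5 - 1)² = ((125/16)*5 - 1)² = (625/16 - 1)² = (609/16)² = 370881/256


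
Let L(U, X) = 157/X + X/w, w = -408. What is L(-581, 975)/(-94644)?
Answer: 295523/12549794400 ≈ 2.3548e-5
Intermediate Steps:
L(U, X) = 157/X - X/408 (L(U, X) = 157/X + X/(-408) = 157/X + X*(-1/408) = 157/X - X/408)
L(-581, 975)/(-94644) = (157/975 - 1/408*975)/(-94644) = (157*(1/975) - 325/136)*(-1/94644) = (157/975 - 325/136)*(-1/94644) = -295523/132600*(-1/94644) = 295523/12549794400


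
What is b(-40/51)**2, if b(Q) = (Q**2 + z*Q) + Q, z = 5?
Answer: 113209600/6765201 ≈ 16.734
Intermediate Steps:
b(Q) = Q**2 + 6*Q (b(Q) = (Q**2 + 5*Q) + Q = Q**2 + 6*Q)
b(-40/51)**2 = ((-40/51)*(6 - 40/51))**2 = ((-40*1/51)*(6 - 40*1/51))**2 = (-40*(6 - 40/51)/51)**2 = (-40/51*266/51)**2 = (-10640/2601)**2 = 113209600/6765201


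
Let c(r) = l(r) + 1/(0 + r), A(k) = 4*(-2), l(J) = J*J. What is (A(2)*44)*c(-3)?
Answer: -9152/3 ≈ -3050.7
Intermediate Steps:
l(J) = J**2
A(k) = -8
c(r) = 1/r + r**2 (c(r) = r**2 + 1/(0 + r) = r**2 + 1/r = 1/r + r**2)
(A(2)*44)*c(-3) = (-8*44)*((1 + (-3)**3)/(-3)) = -(-352)*(1 - 27)/3 = -(-352)*(-26)/3 = -352*26/3 = -9152/3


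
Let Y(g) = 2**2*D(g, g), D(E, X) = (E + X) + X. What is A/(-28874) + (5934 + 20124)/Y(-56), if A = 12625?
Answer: -63406891/1616944 ≈ -39.214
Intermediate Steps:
D(E, X) = E + 2*X
Y(g) = 12*g (Y(g) = 2**2*(g + 2*g) = 4*(3*g) = 12*g)
A/(-28874) + (5934 + 20124)/Y(-56) = 12625/(-28874) + (5934 + 20124)/((12*(-56))) = 12625*(-1/28874) + 26058/(-672) = -12625/28874 + 26058*(-1/672) = -12625/28874 - 4343/112 = -63406891/1616944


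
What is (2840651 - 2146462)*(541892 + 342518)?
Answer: 613947693490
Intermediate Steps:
(2840651 - 2146462)*(541892 + 342518) = 694189*884410 = 613947693490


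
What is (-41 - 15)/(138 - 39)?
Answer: -56/99 ≈ -0.56566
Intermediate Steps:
(-41 - 15)/(138 - 39) = -56/99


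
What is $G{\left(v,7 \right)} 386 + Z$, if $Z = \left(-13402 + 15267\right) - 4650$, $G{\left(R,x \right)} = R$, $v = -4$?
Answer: $-4329$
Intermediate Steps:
$Z = -2785$ ($Z = 1865 - 4650 = -2785$)
$G{\left(v,7 \right)} 386 + Z = \left(-4\right) 386 - 2785 = -1544 - 2785 = -4329$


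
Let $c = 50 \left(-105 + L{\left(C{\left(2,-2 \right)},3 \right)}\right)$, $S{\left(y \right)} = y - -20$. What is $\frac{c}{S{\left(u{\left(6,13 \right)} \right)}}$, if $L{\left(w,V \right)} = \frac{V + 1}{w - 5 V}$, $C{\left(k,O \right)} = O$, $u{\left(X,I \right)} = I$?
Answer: $- \frac{89450}{561} \approx -159.45$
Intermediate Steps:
$S{\left(y \right)} = 20 + y$ ($S{\left(y \right)} = y + 20 = 20 + y$)
$L{\left(w,V \right)} = \frac{1 + V}{w - 5 V}$
$c = - \frac{89450}{17}$ ($c = 50 \left(-105 + \frac{1 + 3}{-2 - 15}\right) = 50 \left(-105 + \frac{1}{-2 - 15} \cdot 4\right) = 50 \left(-105 + \frac{1}{-17} \cdot 4\right) = 50 \left(-105 - \frac{4}{17}\right) = 50 \left(- \frac{1789}{17}\right) = - \frac{89450}{17} \approx -5261.8$)
$\frac{c}{S{\left(u{\left(6,13 \right)} \right)}} = - \frac{89450}{17 \left(20 + 13\right)} = - \frac{89450}{17 \cdot 33} = \left(- \frac{89450}{17}\right) \frac{1}{33} = - \frac{89450}{561}$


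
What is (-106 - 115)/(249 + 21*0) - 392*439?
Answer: -42850133/249 ≈ -1.7209e+5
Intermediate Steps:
(-106 - 115)/(249 + 21*0) - 392*439 = -221/(249 + 0) - 172088 = -221/249 - 172088 = -42850133/249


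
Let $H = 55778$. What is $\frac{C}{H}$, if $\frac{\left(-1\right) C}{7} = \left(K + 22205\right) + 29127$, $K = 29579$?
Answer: $- \frac{566377}{55778} \approx -10.154$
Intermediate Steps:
$C = -566377$ ($C = - 7 \left(\left(29579 + 22205\right) + 29127\right) = - 7 \left(51784 + 29127\right) = \left(-7\right) 80911 = -566377$)
$\frac{C}{H} = - \frac{566377}{55778}$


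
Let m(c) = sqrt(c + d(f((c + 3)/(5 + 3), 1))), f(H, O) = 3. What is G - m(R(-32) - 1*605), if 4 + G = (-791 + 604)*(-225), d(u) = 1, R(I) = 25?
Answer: 42071 - I*sqrt(579) ≈ 42071.0 - 24.062*I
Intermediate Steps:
G = 42071 (G = -4 + (-791 + 604)*(-225) = -4 - 187*(-225) = -4 + 42075 = 42071)
m(c) = sqrt(1 + c) (m(c) = sqrt(c + 1) = sqrt(1 + c))
G - m(R(-32) - 1*605) = 42071 - sqrt(1 + (25 - 1*605)) = 42071 - sqrt(1 + (25 - 605)) = 42071 - sqrt(1 - 580) = 42071 - sqrt(-579) = 42071 - I*sqrt(579)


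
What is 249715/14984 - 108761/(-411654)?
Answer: 52212926717/3084111768 ≈ 16.930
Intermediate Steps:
249715/14984 - 108761/(-411654) = 249715*(1/14984) - 108761*(-1/411654) = 249715/14984 + 108761/411654 = 52212926717/3084111768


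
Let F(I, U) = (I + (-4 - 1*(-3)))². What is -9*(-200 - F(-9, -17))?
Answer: 2700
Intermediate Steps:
F(I, U) = (-1 + I)² (F(I, U) = (I + (-4 + 3))² = (I - 1)² = (-1 + I)²)
-9*(-200 - F(-9, -17)) = -9*(-200 - (-1 - 9)²) = -9*(-200 - 1*(-10)²) = -9*(-200 - 1*100) = -9*(-200 - 100) = -9*(-300) = 2700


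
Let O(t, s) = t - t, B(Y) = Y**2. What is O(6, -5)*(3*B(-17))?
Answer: 0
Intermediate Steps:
O(t, s) = 0
O(6, -5)*(3*B(-17)) = 0*(3*(-17)**2) = 0*(3*289) = 0*867 = 0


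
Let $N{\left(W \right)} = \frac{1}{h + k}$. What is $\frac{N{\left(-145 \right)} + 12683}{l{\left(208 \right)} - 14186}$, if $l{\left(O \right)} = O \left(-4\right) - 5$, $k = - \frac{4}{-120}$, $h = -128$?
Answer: $- \frac{48690007}{57673297} \approx -0.84424$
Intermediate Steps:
$k = \frac{1}{30}$ ($k = \left(-4\right) \left(- \frac{1}{120}\right) = \frac{1}{30} \approx 0.033333$)
$N{\left(W \right)} = - \frac{30}{3839}$ ($N{\left(W \right)} = \frac{1}{-128 + \frac{1}{30}} = \frac{1}{- \frac{3839}{30}} = - \frac{30}{3839}$)
$l{\left(O \right)} = -5 - 4 O$ ($l{\left(O \right)} = - 4 O - 5 = -5 - 4 O$)
$\frac{N{\left(-145 \right)} + 12683}{l{\left(208 \right)} - 14186} = \frac{- \frac{30}{3839} + 12683}{\left(-5 - 832\right) - 14186} = \frac{48690007}{3839 \left(\left(-5 - 832\right) - 14186\right)} = \frac{48690007}{3839 \left(-837 - 14186\right)} = \frac{48690007}{3839 \left(-15023\right)} = \frac{48690007}{3839} \left(- \frac{1}{15023}\right) = - \frac{48690007}{57673297}$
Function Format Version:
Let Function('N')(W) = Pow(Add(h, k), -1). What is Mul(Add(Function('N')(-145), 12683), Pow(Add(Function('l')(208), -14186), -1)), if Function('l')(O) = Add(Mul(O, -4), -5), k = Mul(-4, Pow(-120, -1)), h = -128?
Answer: Rational(-48690007, 57673297) ≈ -0.84424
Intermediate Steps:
k = Rational(1, 30) (k = Mul(-4, Rational(-1, 120)) = Rational(1, 30) ≈ 0.033333)
Function('N')(W) = Rational(-30, 3839) (Function('N')(W) = Pow(Add(-128, Rational(1, 30)), -1) = Pow(Rational(-3839, 30), -1) = Rational(-30, 3839))
Function('l')(O) = Add(-5, Mul(-4, O)) (Function('l')(O) = Add(Mul(-4, O), -5) = Add(-5, Mul(-4, O)))
Mul(Add(Function('N')(-145), 12683), Pow(Add(Function('l')(208), -14186), -1)) = Mul(Add(Rational(-30, 3839), 12683), Pow(Add(Add(-5, Mul(-4, 208)), -14186), -1)) = Mul(Rational(48690007, 3839), Pow(Add(Add(-5, -832), -14186), -1)) = Mul(Rational(48690007, 3839), Pow(Add(-837, -14186), -1)) = Mul(Rational(48690007, 3839), Pow(-15023, -1)) = Mul(Rational(48690007, 3839), Rational(-1, 15023)) = Rational(-48690007, 57673297)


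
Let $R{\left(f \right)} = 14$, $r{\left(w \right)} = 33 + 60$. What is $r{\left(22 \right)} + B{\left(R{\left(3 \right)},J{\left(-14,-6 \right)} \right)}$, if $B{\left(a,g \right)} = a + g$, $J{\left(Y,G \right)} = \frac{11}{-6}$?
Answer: $\frac{631}{6} \approx 105.17$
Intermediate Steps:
$r{\left(w \right)} = 93$
$J{\left(Y,G \right)} = - \frac{11}{6}$ ($J{\left(Y,G \right)} = 11 \left(- \frac{1}{6}\right) = - \frac{11}{6}$)
$r{\left(22 \right)} + B{\left(R{\left(3 \right)},J{\left(-14,-6 \right)} \right)} = 93 + \left(14 - \frac{11}{6}\right) = 93 + \frac{73}{6} = \frac{631}{6}$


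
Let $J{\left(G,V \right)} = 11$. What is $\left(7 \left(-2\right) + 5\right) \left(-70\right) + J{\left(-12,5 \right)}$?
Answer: $641$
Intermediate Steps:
$\left(7 \left(-2\right) + 5\right) \left(-70\right) + J{\left(-12,5 \right)} = \left(7 \left(-2\right) + 5\right) \left(-70\right) + 11 = \left(-14 + 5\right) \left(-70\right) + 11 = \left(-9\right) \left(-70\right) + 11 = 630 + 11 = 641$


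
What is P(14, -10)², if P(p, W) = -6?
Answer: 36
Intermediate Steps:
P(14, -10)² = (-6)² = 36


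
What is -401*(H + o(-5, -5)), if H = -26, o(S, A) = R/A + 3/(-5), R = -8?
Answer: 10025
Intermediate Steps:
o(S, A) = -3/5 - 8/A (o(S, A) = -8/A + 3/(-5) = -8/A + 3*(-1/5) = -8/A - 3/5 = -3/5 - 8/A)
-401*(H + o(-5, -5)) = -401*(-26 + (-3/5 - 8/(-5))) = -401*(-26 + (-3/5 - 8*(-1/5))) = -401*(-26 + (-3/5 + 8/5)) = -401*(-26 + 1) = -401*(-25) = 10025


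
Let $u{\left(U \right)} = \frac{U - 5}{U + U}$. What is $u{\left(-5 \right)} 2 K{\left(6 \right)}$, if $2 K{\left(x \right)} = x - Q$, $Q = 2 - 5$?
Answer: $9$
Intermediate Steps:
$Q = -3$ ($Q = 2 - 5 = -3$)
$u{\left(U \right)} = \frac{-5 + U}{2 U}$
$K{\left(x \right)} = \frac{3}{2} + \frac{x}{2}$ ($K{\left(x \right)} = \frac{x - -3}{2} = \frac{x + 3}{2} = \frac{3 + x}{2} = \frac{3}{2} + \frac{x}{2}$)
$u{\left(-5 \right)} 2 K{\left(6 \right)} = \frac{-5 - 5}{2 \left(-5\right)} 2 \left(\frac{3}{2} + \frac{1}{2} \cdot 6\right) = \frac{1}{2} \left(- \frac{1}{5}\right) \left(-10\right) 2 \left(\frac{3}{2} + 3\right) = 1 \cdot 2 \cdot \frac{9}{2} = 2 \cdot \frac{9}{2} = 9$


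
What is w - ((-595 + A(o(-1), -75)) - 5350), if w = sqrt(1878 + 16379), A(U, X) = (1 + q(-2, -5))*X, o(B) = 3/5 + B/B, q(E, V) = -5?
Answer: 5645 + sqrt(18257) ≈ 5780.1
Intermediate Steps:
o(B) = 8/5 (o(B) = 3*(1/5) + 1 = 3/5 + 1 = 8/5)
A(U, X) = -4*X (A(U, X) = (1 - 5)*X = -4*X)
w = sqrt(18257) ≈ 135.12
w - ((-595 + A(o(-1), -75)) - 5350) = sqrt(18257) - ((-595 - 4*(-75)) - 5350) = sqrt(18257) - ((-595 + 300) - 5350) = sqrt(18257) - (-295 - 5350) = sqrt(18257) - 1*(-5645) = sqrt(18257) + 5645 = 5645 + sqrt(18257)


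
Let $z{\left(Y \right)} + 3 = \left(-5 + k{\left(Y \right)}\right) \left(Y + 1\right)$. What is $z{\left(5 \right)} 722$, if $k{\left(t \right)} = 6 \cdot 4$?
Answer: $80142$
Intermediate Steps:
$k{\left(t \right)} = 24$
$z{\left(Y \right)} = 16 + 19 Y$ ($z{\left(Y \right)} = -3 + \left(-5 + 24\right) \left(Y + 1\right) = -3 + 19 \left(1 + Y\right) = -3 + \left(19 + 19 Y\right) = 16 + 19 Y$)
$z{\left(5 \right)} 722 = \left(16 + 19 \cdot 5\right) 722 = \left(16 + 95\right) 722 = 111 \cdot 722 = 80142$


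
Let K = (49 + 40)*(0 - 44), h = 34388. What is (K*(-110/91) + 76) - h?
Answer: -2691632/91 ≈ -29578.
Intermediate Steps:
K = -3916 (K = 89*(-44) = -3916)
(K*(-110/91) + 76) - h = (-(-430760)/91 + 76) - 1*34388 = (-(-430760)/91 + 76) - 34388 = (-3916*(-110/91) + 76) - 34388 = (430760/91 + 76) - 34388 = 437676/91 - 34388 = -2691632/91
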